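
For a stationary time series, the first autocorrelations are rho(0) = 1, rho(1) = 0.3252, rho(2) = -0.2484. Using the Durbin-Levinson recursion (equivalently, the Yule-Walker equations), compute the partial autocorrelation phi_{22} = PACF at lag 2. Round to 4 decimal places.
\phi_{22} = -0.3960

The PACF at lag k is phi_{kk}, the last component of the solution
to the Yule-Walker system G_k phi = r_k where
  (G_k)_{ij} = rho(|i - j|), (r_k)_i = rho(i), i,j = 1..k.
Equivalently, Durbin-Levinson gives phi_{kk} iteratively:
  phi_{11} = rho(1)
  phi_{kk} = [rho(k) - sum_{j=1..k-1} phi_{k-1,j} rho(k-j)]
            / [1 - sum_{j=1..k-1} phi_{k-1,j} rho(j)],
  phi_{k,j} = phi_{k-1,j} - phi_{kk} phi_{k-1,k-j},  j = 1..k-1.
Step k = 1:
  phi_11 = rho(1) = 0.3252.
Step k = 2:
  phi_22 = [rho(2) - phi_11 rho(1)] / [1 - phi_11 rho(1)] = [-0.2484 - (0.3252)(0.3252)] / [1 - (0.3252)(0.3252)]
         = -0.35415504 / 0.89424496 = -0.396.
Therefore phi_{22} = -0.3960.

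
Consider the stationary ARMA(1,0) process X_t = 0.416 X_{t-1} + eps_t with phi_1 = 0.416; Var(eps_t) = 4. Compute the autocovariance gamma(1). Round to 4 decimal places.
\gamma(1) = 2.0122

Multiply the model equation by X_{t-k} and take expectations. With theta_0 = psi_0 = 1 and psi_j the MA(infinity) weights, this gives
  gamma(k) - sum_i phi_i gamma(k-i) = c_k,
  c_k = sigma^2 * sum_{j=k..q} theta_j psi_{j-k}   (c_k = 0 for k > q),
using gamma(-m) = gamma(m).
Pure AR (q = 0): c_0 = sigma^2 = 4, c_k = 0 for k >= 1.
Equations for k = 0 and k = 1 (AR order 1):
  gamma(0) = phi_1 gamma(1) + c_0
  gamma(1) = phi_1 gamma(0) + c_1
Substituting the second into the first: gamma(0) (1 - phi_1^2) = c_0 + phi_1 c_1, so
  gamma(0) = c_0 / (1 - phi_1^2) = 4 / (1 - (0.416)^2) = 4 / 0.826944 = 4.837087.
  gamma(1) = phi_1 gamma(0) = (0.416)(4.837087) = 2.012228.
Therefore gamma(1) = 2.0122 (to 4 decimal places).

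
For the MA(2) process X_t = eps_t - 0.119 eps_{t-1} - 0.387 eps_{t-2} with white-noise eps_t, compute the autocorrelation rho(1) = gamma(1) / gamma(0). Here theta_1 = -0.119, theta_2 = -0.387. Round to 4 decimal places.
\rho(1) = -0.0627

For an MA(q) process with theta_0 = 1, the autocovariance is
  gamma(k) = sigma^2 * sum_{i=0..q-k} theta_i * theta_{i+k},
and rho(k) = gamma(k) / gamma(0). Sigma^2 cancels.
  numerator   = (1)*(-0.119) + (-0.119)*(-0.387) = -0.072947.
  denominator = (1)^2 + (-0.119)^2 + (-0.387)^2 = 1.16393.
  rho(1) = -0.072947 / 1.16393 = -0.0627.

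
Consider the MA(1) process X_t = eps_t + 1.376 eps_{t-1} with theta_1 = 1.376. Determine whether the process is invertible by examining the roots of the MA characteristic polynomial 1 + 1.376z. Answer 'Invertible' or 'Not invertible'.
\text{Not invertible}

The MA(q) characteristic polynomial is P(z) = 1 + 1.376z.
Invertibility requires all roots to lie outside the unit circle, i.e. |z| > 1 for every root.
This is linear in z: 1 + (1.376) z = 0  =>  z = -1/(1.376) = -0.726744,  |z| = 0.726744.
Moduli of all roots: 0.7267.
All moduli strictly greater than 1? No.
Verdict: Not invertible.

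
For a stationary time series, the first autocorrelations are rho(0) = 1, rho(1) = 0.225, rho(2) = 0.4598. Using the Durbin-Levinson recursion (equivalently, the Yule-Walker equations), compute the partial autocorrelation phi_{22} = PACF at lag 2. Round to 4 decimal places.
\phi_{22} = 0.4310

The PACF at lag k is phi_{kk}, the last component of the solution
to the Yule-Walker system G_k phi = r_k where
  (G_k)_{ij} = rho(|i - j|), (r_k)_i = rho(i), i,j = 1..k.
Equivalently, Durbin-Levinson gives phi_{kk} iteratively:
  phi_{11} = rho(1)
  phi_{kk} = [rho(k) - sum_{j=1..k-1} phi_{k-1,j} rho(k-j)]
            / [1 - sum_{j=1..k-1} phi_{k-1,j} rho(j)],
  phi_{k,j} = phi_{k-1,j} - phi_{kk} phi_{k-1,k-j},  j = 1..k-1.
Step k = 1:
  phi_11 = rho(1) = 0.225.
Step k = 2:
  phi_22 = [rho(2) - phi_11 rho(1)] / [1 - phi_11 rho(1)] = [0.4598 - (0.225)(0.225)] / [1 - (0.225)(0.225)]
         = 0.409175 / 0.949375 = 0.431.
Therefore phi_{22} = 0.4310.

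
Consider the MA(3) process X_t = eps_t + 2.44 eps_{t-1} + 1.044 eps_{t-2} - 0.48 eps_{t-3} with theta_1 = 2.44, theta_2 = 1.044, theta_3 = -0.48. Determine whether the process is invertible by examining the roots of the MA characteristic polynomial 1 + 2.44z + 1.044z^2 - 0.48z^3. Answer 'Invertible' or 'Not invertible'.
\text{Not invertible}

The MA(q) characteristic polynomial is P(z) = 1 + 2.44z + 1.044z^2 - 0.48z^3.
Invertibility requires all roots to lie outside the unit circle, i.e. |z| > 1 for every root.
Degree 3: look for a simple real root z0 first, then factor out (1 - z/z0) and solve the remaining quadratic.
Testing z0 = -0.625: P(-0.625) = 1 + (2.44)(-0.625) + (1.044)(-0.625)^2 + (-0.48)(-0.625)^3
  = 1 + (-1.525) + (0.407813) + (0.117188) = 0.  So z_0 = -0.625 is a root, |z_0| = 0.625.
Divide out the factor (1 + 1.6 z) = (1 - z/z0) (since 1/z0 = -1.6):
  P(z) = (1 + 1.6 z)(1 + (0.84) z + (-0.3) z^2)
  [check: z-coef 0.84 - (-1.6) = 2.44; z^2-coef -0.3 - (-1.6)(0.84) = 1.044; z^3-coef -(-1.6)(-0.3) = -0.48.]
Remaining roots from the quadratic factor 1 + (0.84) z + (-0.3) z^2:
  Set 1 + (0.84) z + (-0.3) z^2 = 0, i.e. a z^2 + b z + c = 0 with a = -0.3, b = 0.84, c = 1.
  Discriminant D = b^2 - 4ac = (0.84)^2 - 4*(-0.3)*1 = 0.7056 - (-1.2) = 1.9056.
  D >= 0, so the roots are real: z = (-b +/- sqrt(D)) / (2a) = (-0.84 +/- 1.380435) / (-0.6).
    z_1 = (-0.84 + 1.380435) / (-0.6) = -0.9007,   |z_1| = 0.9007.
    z_2 = (-0.84 - 1.380435) / (-0.6) = 3.7007,   |z_2| = 3.7007.
Moduli of all roots: 0.6250, 0.9007, 3.7007.
All moduli strictly greater than 1? No.
Verdict: Not invertible.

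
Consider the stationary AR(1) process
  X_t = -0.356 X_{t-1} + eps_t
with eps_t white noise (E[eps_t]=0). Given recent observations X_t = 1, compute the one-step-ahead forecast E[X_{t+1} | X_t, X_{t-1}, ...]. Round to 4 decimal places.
E[X_{t+1} \mid \mathcal F_t] = -0.3560

For an AR(p) model X_t = c + sum_i phi_i X_{t-i} + eps_t, the
one-step-ahead conditional mean is
  E[X_{t+1} | X_t, ...] = c + sum_i phi_i X_{t+1-i}.
Substitute known values:
  E[X_{t+1} | ...] = (-0.356) * (1)
                   = -0.3560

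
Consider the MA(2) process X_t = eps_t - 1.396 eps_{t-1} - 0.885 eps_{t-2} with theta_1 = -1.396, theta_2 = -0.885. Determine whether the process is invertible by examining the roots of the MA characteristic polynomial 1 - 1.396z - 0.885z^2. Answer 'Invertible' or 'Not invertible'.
\text{Not invertible}

The MA(q) characteristic polynomial is P(z) = 1 - 1.396z - 0.885z^2.
Invertibility requires all roots to lie outside the unit circle, i.e. |z| > 1 for every root.
Set 1 + (-1.396) z + (-0.885) z^2 = 0, i.e. a z^2 + b z + c = 0 with a = -0.885, b = -1.396, c = 1.
Discriminant D = b^2 - 4ac = (-1.396)^2 - 4*(-0.885)*1 = 1.948816 - (-3.54) = 5.488816.
D >= 0, so the roots are real: z = (-b +/- sqrt(D)) / (2a) = (1.396 +/- 2.342822) / (-1.77).
  z_1 = (1.396 + 2.342822) / (-1.77) = -2.1123,   |z_1| = 2.1123.
  z_2 = (1.396 - 2.342822) / (-1.77) = 0.5349,   |z_2| = 0.5349.
Moduli of all roots: 2.1123, 0.5349.
All moduli strictly greater than 1? No.
Verdict: Not invertible.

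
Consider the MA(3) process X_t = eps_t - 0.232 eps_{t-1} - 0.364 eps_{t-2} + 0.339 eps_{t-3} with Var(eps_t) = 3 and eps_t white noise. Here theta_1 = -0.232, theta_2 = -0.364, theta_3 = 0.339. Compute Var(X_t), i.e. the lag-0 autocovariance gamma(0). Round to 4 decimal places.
\gamma(0) = 3.9037

For an MA(q) process X_t = eps_t + sum_i theta_i eps_{t-i} with
Var(eps_t) = sigma^2, the variance is
  gamma(0) = sigma^2 * (1 + sum_i theta_i^2).
  sum_i theta_i^2 = (-0.232)^2 + (-0.364)^2 + (0.339)^2 = 0.053824 + 0.132496 + 0.114921 = 0.301241.
  gamma(0) = 3 * (1 + 0.301241) = 3 * 1.301241 = 3.903723, which rounds to 3.9037.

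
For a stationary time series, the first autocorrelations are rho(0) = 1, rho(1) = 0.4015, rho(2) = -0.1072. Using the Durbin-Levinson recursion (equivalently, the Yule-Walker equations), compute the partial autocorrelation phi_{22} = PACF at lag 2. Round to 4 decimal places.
\phi_{22} = -0.3200

The PACF at lag k is phi_{kk}, the last component of the solution
to the Yule-Walker system G_k phi = r_k where
  (G_k)_{ij} = rho(|i - j|), (r_k)_i = rho(i), i,j = 1..k.
Equivalently, Durbin-Levinson gives phi_{kk} iteratively:
  phi_{11} = rho(1)
  phi_{kk} = [rho(k) - sum_{j=1..k-1} phi_{k-1,j} rho(k-j)]
            / [1 - sum_{j=1..k-1} phi_{k-1,j} rho(j)],
  phi_{k,j} = phi_{k-1,j} - phi_{kk} phi_{k-1,k-j},  j = 1..k-1.
Step k = 1:
  phi_11 = rho(1) = 0.4015.
Step k = 2:
  phi_22 = [rho(2) - phi_11 rho(1)] / [1 - phi_11 rho(1)] = [-0.1072 - (0.4015)(0.4015)] / [1 - (0.4015)(0.4015)]
         = -0.26840225 / 0.83879775 = -0.32.
Therefore phi_{22} = -0.3200.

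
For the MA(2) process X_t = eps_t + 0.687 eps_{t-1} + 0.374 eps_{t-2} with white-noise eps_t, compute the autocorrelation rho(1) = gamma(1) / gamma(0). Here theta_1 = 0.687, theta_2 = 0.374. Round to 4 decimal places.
\rho(1) = 0.5856

For an MA(q) process with theta_0 = 1, the autocovariance is
  gamma(k) = sigma^2 * sum_{i=0..q-k} theta_i * theta_{i+k},
and rho(k) = gamma(k) / gamma(0). Sigma^2 cancels.
  numerator   = (1)*(0.687) + (0.687)*(0.374) = 0.943938.
  denominator = (1)^2 + (0.687)^2 + (0.374)^2 = 1.611845.
  rho(1) = 0.943938 / 1.611845 = 0.5856.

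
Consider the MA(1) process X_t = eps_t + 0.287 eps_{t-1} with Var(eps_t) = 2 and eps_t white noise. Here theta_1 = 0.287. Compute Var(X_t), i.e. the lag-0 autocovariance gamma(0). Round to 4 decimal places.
\gamma(0) = 2.1647

For an MA(q) process X_t = eps_t + sum_i theta_i eps_{t-i} with
Var(eps_t) = sigma^2, the variance is
  gamma(0) = sigma^2 * (1 + sum_i theta_i^2).
  sum_i theta_i^2 = (0.287)^2 = 0.082369.
  gamma(0) = 2 * (1 + 0.082369) = 2 * 1.082369 = 2.164738, which rounds to 2.1647.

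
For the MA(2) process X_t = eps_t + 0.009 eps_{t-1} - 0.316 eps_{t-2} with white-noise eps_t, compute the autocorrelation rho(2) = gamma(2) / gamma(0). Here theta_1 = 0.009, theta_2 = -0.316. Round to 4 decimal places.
\rho(2) = -0.2873

For an MA(q) process with theta_0 = 1, the autocovariance is
  gamma(k) = sigma^2 * sum_{i=0..q-k} theta_i * theta_{i+k},
and rho(k) = gamma(k) / gamma(0). Sigma^2 cancels.
  numerator   = (1)*(-0.316) = -0.316.
  denominator = (1)^2 + (0.009)^2 + (-0.316)^2 = 1.099937.
  rho(2) = -0.316 / 1.099937 = -0.2873.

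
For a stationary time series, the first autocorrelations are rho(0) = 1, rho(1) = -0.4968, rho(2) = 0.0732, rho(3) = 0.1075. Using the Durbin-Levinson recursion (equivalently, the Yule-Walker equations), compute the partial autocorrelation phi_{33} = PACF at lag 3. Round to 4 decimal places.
\phi_{33} = 0.0529

The PACF at lag k is phi_{kk}, the last component of the solution
to the Yule-Walker system G_k phi = r_k where
  (G_k)_{ij} = rho(|i - j|), (r_k)_i = rho(i), i,j = 1..k.
Equivalently, Durbin-Levinson gives phi_{kk} iteratively:
  phi_{11} = rho(1)
  phi_{kk} = [rho(k) - sum_{j=1..k-1} phi_{k-1,j} rho(k-j)]
            / [1 - sum_{j=1..k-1} phi_{k-1,j} rho(j)],
  phi_{k,j} = phi_{k-1,j} - phi_{kk} phi_{k-1,k-j},  j = 1..k-1.
Step k = 1:
  phi_11 = rho(1) = -0.4968.
Step k = 2:
  phi_22 = [rho(2) - phi_11 rho(1)] / [1 - phi_11 rho(1)] = [0.0732 - (-0.4968)(-0.4968)] / [1 - (-0.4968)(-0.4968)]
         = -0.17361024 / 0.75318976 = -0.2305.
  Update: phi_21 = phi_11 - phi_22 phi_11 = -0.4968 - (-0.2305)(-0.4968) = -0.611312.
Step k = 3:
  phi_33 = [rho(3) - phi_21 rho(2) - phi_22 rho(1)] / [1 - phi_21 rho(1) - phi_22 rho(2)]
    numerator   = 0.1075 - (-0.611312)(0.0732) - (-0.2305)(-0.4968) = 0.03773567
    denominator = 1 - (-0.611312)(-0.4968) - (-0.2305)(0.0732) = 0.7131726
  phi_33 = 0.03773567 / 0.7131726 = 0.0529.
Therefore phi_{33} = 0.0529.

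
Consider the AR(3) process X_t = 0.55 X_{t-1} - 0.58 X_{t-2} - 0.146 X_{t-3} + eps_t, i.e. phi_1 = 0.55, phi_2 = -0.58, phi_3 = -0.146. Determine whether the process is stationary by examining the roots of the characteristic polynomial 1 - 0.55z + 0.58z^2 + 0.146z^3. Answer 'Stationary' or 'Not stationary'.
\text{Stationary}

The AR(p) characteristic polynomial is P(z) = 1 - 0.55z + 0.58z^2 + 0.146z^3.
Stationarity requires all roots to lie outside the unit circle, i.e. |z| > 1 for every root.
Degree 3: look for a simple real root z0 first, then factor out (1 - z/z0) and solve the remaining quadratic.
Testing z0 = -5: P(-5) = 1 + (-0.55)(-5) + (0.58)(-5)^2 + (0.146)(-5)^3
  = 1 + (2.75) + (14.5) + (-18.25) = 0.  So z_0 = -5 is a root, |z_0| = 5.
Divide out the factor (1 + 0.2 z) = (1 - z/z0) (since 1/z0 = -0.2):
  P(z) = (1 + 0.2 z)(1 + (-0.75) z + (0.73) z^2)
  [check: z-coef -0.75 - (-0.2) = -0.55; z^2-coef 0.73 - (-0.2)(-0.75) = 0.58; z^3-coef -(-0.2)(0.73) = 0.146.]
Remaining roots from the quadratic factor 1 + (-0.75) z + (0.73) z^2:
  Set 1 + (-0.75) z + (0.73) z^2 = 0, i.e. a z^2 + b z + c = 0 with a = 0.73, b = -0.75, c = 1.
  Discriminant D = b^2 - 4ac = (-0.75)^2 - 4*(0.73)*1 = 0.5625 - (2.92) = -2.3575.
  D < 0, so the roots are the complex-conjugate pair z = (-b +/- i sqrt(-D)) / (2a) = 0.5137 +/- 1.0517i.
  For a conjugate pair |z|^2 = z * conj(z) = (product of roots) = c/a = 1/(0.73) = 1.369863, so |z| = sqrt(1.369863) = 1.1704 for both roots.
Moduli of all roots: 5.0000, 1.1704, 1.1704.
All moduli strictly greater than 1? Yes.
Verdict: Stationary.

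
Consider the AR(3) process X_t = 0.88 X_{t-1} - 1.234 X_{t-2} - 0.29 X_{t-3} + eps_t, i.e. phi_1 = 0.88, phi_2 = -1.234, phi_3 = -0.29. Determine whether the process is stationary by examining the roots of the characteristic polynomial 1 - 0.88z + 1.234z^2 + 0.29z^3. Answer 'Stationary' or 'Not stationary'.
\text{Not stationary}

The AR(p) characteristic polynomial is P(z) = 1 - 0.88z + 1.234z^2 + 0.29z^3.
Stationarity requires all roots to lie outside the unit circle, i.e. |z| > 1 for every root.
Degree 3: look for a simple real root z0 first, then factor out (1 - z/z0) and solve the remaining quadratic.
Testing z0 = -5: P(-5) = 1 + (-0.88)(-5) + (1.234)(-5)^2 + (0.29)(-5)^3
  = 1 + (4.4) + (30.85) + (-36.25) = 0.  So z_0 = -5 is a root, |z_0| = 5.
Divide out the factor (1 + 0.2 z) = (1 - z/z0) (since 1/z0 = -0.2):
  P(z) = (1 + 0.2 z)(1 + (-1.08) z + (1.45) z^2)
  [check: z-coef -1.08 - (-0.2) = -0.88; z^2-coef 1.45 - (-0.2)(-1.08) = 1.234; z^3-coef -(-0.2)(1.45) = 0.29.]
Remaining roots from the quadratic factor 1 + (-1.08) z + (1.45) z^2:
  Set 1 + (-1.08) z + (1.45) z^2 = 0, i.e. a z^2 + b z + c = 0 with a = 1.45, b = -1.08, c = 1.
  Discriminant D = b^2 - 4ac = (-1.08)^2 - 4*(1.45)*1 = 1.1664 - (5.8) = -4.6336.
  D < 0, so the roots are the complex-conjugate pair z = (-b +/- i sqrt(-D)) / (2a) = 0.3724 +/- 0.7423i.
  For a conjugate pair |z|^2 = z * conj(z) = (product of roots) = c/a = 1/(1.45) = 0.689655, so |z| = sqrt(0.689655) = 0.8305 for both roots.
Moduli of all roots: 5.0000, 0.8305, 0.8305.
All moduli strictly greater than 1? No.
Verdict: Not stationary.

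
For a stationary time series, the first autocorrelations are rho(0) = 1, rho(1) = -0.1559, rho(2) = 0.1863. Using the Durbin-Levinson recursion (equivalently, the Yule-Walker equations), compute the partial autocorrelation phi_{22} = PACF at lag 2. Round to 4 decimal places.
\phi_{22} = 0.1660

The PACF at lag k is phi_{kk}, the last component of the solution
to the Yule-Walker system G_k phi = r_k where
  (G_k)_{ij} = rho(|i - j|), (r_k)_i = rho(i), i,j = 1..k.
Equivalently, Durbin-Levinson gives phi_{kk} iteratively:
  phi_{11} = rho(1)
  phi_{kk} = [rho(k) - sum_{j=1..k-1} phi_{k-1,j} rho(k-j)]
            / [1 - sum_{j=1..k-1} phi_{k-1,j} rho(j)],
  phi_{k,j} = phi_{k-1,j} - phi_{kk} phi_{k-1,k-j},  j = 1..k-1.
Step k = 1:
  phi_11 = rho(1) = -0.1559.
Step k = 2:
  phi_22 = [rho(2) - phi_11 rho(1)] / [1 - phi_11 rho(1)] = [0.1863 - (-0.1559)(-0.1559)] / [1 - (-0.1559)(-0.1559)]
         = 0.16199519 / 0.97569519 = 0.166.
Therefore phi_{22} = 0.1660.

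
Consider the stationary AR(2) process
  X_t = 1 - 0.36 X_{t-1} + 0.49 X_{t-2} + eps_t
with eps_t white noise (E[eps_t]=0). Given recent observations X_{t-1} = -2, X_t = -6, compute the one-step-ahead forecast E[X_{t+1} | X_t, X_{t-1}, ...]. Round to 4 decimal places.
E[X_{t+1} \mid \mathcal F_t] = 2.1800

For an AR(p) model X_t = c + sum_i phi_i X_{t-i} + eps_t, the
one-step-ahead conditional mean is
  E[X_{t+1} | X_t, ...] = c + sum_i phi_i X_{t+1-i}.
Substitute known values:
  E[X_{t+1} | ...] = 1 + (-0.36) * (-6) + (0.49) * (-2)
                   = 2.1800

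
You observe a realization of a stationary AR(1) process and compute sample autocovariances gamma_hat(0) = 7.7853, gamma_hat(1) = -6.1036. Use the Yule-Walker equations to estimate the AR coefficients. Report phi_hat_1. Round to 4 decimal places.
\hat\phi_{1} = -0.7840

The Yule-Walker equations for an AR(p) process read, in matrix form,
  Gamma_p phi = r_p,   with   (Gamma_p)_{ij} = gamma(|i - j|),
                       (r_p)_i = gamma(i),   i,j = 1..p.
Substitute the sample gammas (Toeplitz matrix and right-hand side of size 1):
  Gamma_p = [[7.7853]]
  r_p     = [-6.1036]
With p = 1 this is the single equation gamma(0) phi_1 = gamma(1):
  phi_hat_1 = gamma(1) / gamma(0) = -6.1036 / 7.7853 = -0.7840.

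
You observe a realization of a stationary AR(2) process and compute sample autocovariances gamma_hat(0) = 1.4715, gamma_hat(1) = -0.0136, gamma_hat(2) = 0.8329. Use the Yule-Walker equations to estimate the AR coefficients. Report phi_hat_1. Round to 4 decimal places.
\hat\phi_{1} = -0.0040

The Yule-Walker equations for an AR(p) process read, in matrix form,
  Gamma_p phi = r_p,   with   (Gamma_p)_{ij} = gamma(|i - j|),
                       (r_p)_i = gamma(i),   i,j = 1..p.
Substitute the sample gammas (Toeplitz matrix and right-hand side of size 2):
  Gamma_p = [[1.4715, -0.0136], [-0.0136, 1.4715]]
  r_p     = [-0.0136, 0.8329]
Written out:
  1.4715 phi_1 - 0.0136 phi_2 = -0.0136
  -0.0136 phi_1 + 1.4715 phi_2 = 0.8329
Solve by Cramer's rule:
  det = gamma(0)^2 - gamma(1)^2 = (1.4715)^2 - (-0.0136)^2 = 2.16531225 - 0.00018496 = 2.16512729
  phi_hat_1 = [gamma(1) gamma(0) - gamma(1) gamma(2)] / det = [(-0.0136)(1.4715) - (-0.0136)(0.8329)] / 2.16512729 = -0.00868496 / 2.16512729 = -0.004
  phi_hat_2 = [gamma(0) gamma(2) - gamma(1)^2] / det = [(1.4715)(0.8329) - (-0.0136)^2] / 2.16512729 = 1.22542739 / 2.16512729 = 0.566
So phi_hat = [-0.0040, 0.5660].
Therefore phi_hat_1 = -0.0040.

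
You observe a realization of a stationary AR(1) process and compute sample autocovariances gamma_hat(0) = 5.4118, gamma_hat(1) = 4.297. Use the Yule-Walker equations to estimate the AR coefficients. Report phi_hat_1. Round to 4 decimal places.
\hat\phi_{1} = 0.7940

The Yule-Walker equations for an AR(p) process read, in matrix form,
  Gamma_p phi = r_p,   with   (Gamma_p)_{ij} = gamma(|i - j|),
                       (r_p)_i = gamma(i),   i,j = 1..p.
Substitute the sample gammas (Toeplitz matrix and right-hand side of size 1):
  Gamma_p = [[5.4118]]
  r_p     = [4.297]
With p = 1 this is the single equation gamma(0) phi_1 = gamma(1):
  phi_hat_1 = gamma(1) / gamma(0) = 4.297 / 5.4118 = 0.7940.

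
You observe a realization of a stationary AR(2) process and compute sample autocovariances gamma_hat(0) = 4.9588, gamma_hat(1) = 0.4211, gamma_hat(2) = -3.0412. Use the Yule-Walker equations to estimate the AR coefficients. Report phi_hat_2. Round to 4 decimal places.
\hat\phi_{2} = -0.6250

The Yule-Walker equations for an AR(p) process read, in matrix form,
  Gamma_p phi = r_p,   with   (Gamma_p)_{ij} = gamma(|i - j|),
                       (r_p)_i = gamma(i),   i,j = 1..p.
Substitute the sample gammas (Toeplitz matrix and right-hand side of size 2):
  Gamma_p = [[4.9588, 0.4211], [0.4211, 4.9588]]
  r_p     = [0.4211, -3.0412]
Written out:
  4.9588 phi_1 + 0.4211 phi_2 = 0.4211
  0.4211 phi_1 + 4.9588 phi_2 = -3.0412
Solve by Cramer's rule:
  det = gamma(0)^2 - gamma(1)^2 = (4.9588)^2 - (0.4211)^2 = 24.58969744 - 0.17732521 = 24.41237223
  phi_hat_1 = [gamma(1) gamma(0) - gamma(1) gamma(2)] / det = [(0.4211)(4.9588) - (0.4211)(-3.0412)] / 24.41237223 = 3.3688 / 24.41237223 = 0.138
  phi_hat_2 = [gamma(0) gamma(2) - gamma(1)^2] / det = [(4.9588)(-3.0412) - (0.4211)^2] / 24.41237223 = -15.25802777 / 24.41237223 = -0.625
So phi_hat = [0.1380, -0.6250].
Therefore phi_hat_2 = -0.6250.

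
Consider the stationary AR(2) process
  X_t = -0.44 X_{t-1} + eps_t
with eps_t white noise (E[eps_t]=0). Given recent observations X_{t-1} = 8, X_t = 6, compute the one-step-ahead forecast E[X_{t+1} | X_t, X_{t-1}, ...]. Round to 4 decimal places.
E[X_{t+1} \mid \mathcal F_t] = -2.6400

For an AR(p) model X_t = c + sum_i phi_i X_{t-i} + eps_t, the
one-step-ahead conditional mean is
  E[X_{t+1} | X_t, ...] = c + sum_i phi_i X_{t+1-i}.
Substitute known values:
  E[X_{t+1} | ...] = (-0.44) * (6) + (-0) * (8)
                   = -2.6400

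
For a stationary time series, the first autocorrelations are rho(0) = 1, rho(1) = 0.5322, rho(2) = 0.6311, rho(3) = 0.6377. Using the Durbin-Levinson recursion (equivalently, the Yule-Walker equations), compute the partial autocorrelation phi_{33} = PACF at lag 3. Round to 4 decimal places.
\phi_{33} = 0.3770

The PACF at lag k is phi_{kk}, the last component of the solution
to the Yule-Walker system G_k phi = r_k where
  (G_k)_{ij} = rho(|i - j|), (r_k)_i = rho(i), i,j = 1..k.
Equivalently, Durbin-Levinson gives phi_{kk} iteratively:
  phi_{11} = rho(1)
  phi_{kk} = [rho(k) - sum_{j=1..k-1} phi_{k-1,j} rho(k-j)]
            / [1 - sum_{j=1..k-1} phi_{k-1,j} rho(j)],
  phi_{k,j} = phi_{k-1,j} - phi_{kk} phi_{k-1,k-j},  j = 1..k-1.
Step k = 1:
  phi_11 = rho(1) = 0.5322.
Step k = 2:
  phi_22 = [rho(2) - phi_11 rho(1)] / [1 - phi_11 rho(1)] = [0.6311 - (0.5322)(0.5322)] / [1 - (0.5322)(0.5322)]
         = 0.34786316 / 0.71676316 = 0.485325.
  Update: phi_21 = phi_11 - phi_22 phi_11 = 0.5322 - (0.485325)(0.5322) = 0.27391.
Step k = 3:
  phi_33 = [rho(3) - phi_21 rho(2) - phi_22 rho(1)] / [1 - phi_21 rho(1) - phi_22 rho(2)]
    numerator   = 0.6377 - (0.27391)(0.6311) - (0.485325)(0.5322) = 0.20654539
    denominator = 1 - (0.27391)(0.5322) - (0.485325)(0.6311) = 0.54793643
  phi_33 = 0.20654539 / 0.54793643 = 0.377.
Therefore phi_{33} = 0.3770.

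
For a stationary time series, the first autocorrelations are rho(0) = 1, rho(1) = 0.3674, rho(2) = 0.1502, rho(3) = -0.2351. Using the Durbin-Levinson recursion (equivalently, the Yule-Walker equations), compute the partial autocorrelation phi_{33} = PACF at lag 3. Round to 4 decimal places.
\phi_{33} = -0.3420

The PACF at lag k is phi_{kk}, the last component of the solution
to the Yule-Walker system G_k phi = r_k where
  (G_k)_{ij} = rho(|i - j|), (r_k)_i = rho(i), i,j = 1..k.
Equivalently, Durbin-Levinson gives phi_{kk} iteratively:
  phi_{11} = rho(1)
  phi_{kk} = [rho(k) - sum_{j=1..k-1} phi_{k-1,j} rho(k-j)]
            / [1 - sum_{j=1..k-1} phi_{k-1,j} rho(j)],
  phi_{k,j} = phi_{k-1,j} - phi_{kk} phi_{k-1,k-j},  j = 1..k-1.
Step k = 1:
  phi_11 = rho(1) = 0.3674.
Step k = 2:
  phi_22 = [rho(2) - phi_11 rho(1)] / [1 - phi_11 rho(1)] = [0.1502 - (0.3674)(0.3674)] / [1 - (0.3674)(0.3674)]
         = 0.01521724 / 0.86501724 = 0.017592.
  Update: phi_21 = phi_11 - phi_22 phi_11 = 0.3674 - (0.017592)(0.3674) = 0.360937.
Step k = 3:
  phi_33 = [rho(3) - phi_21 rho(2) - phi_22 rho(1)] / [1 - phi_21 rho(1) - phi_22 rho(2)]
    numerator   = -0.2351 - (0.360937)(0.1502) - (0.017592)(0.3674) = -0.29577594
    denominator = 1 - (0.360937)(0.3674) - (0.017592)(0.1502) = 0.86474954
  phi_33 = -0.29577594 / 0.86474954 = -0.342.
Therefore phi_{33} = -0.3420.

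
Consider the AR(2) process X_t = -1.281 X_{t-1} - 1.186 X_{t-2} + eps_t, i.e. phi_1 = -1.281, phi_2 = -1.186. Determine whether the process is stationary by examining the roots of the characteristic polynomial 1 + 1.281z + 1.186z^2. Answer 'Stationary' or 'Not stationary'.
\text{Not stationary}

The AR(p) characteristic polynomial is P(z) = 1 + 1.281z + 1.186z^2.
Stationarity requires all roots to lie outside the unit circle, i.e. |z| > 1 for every root.
Set 1 + (1.281) z + (1.186) z^2 = 0, i.e. a z^2 + b z + c = 0 with a = 1.186, b = 1.281, c = 1.
Discriminant D = b^2 - 4ac = (1.281)^2 - 4*(1.186)*1 = 1.640961 - (4.744) = -3.103039.
D < 0, so the roots are the complex-conjugate pair z = (-b +/- i sqrt(-D)) / (2a) = -0.5401 +/- 0.7426i.
For a conjugate pair |z|^2 = z * conj(z) = (product of roots) = c/a = 1/(1.186) = 0.84317, so |z| = sqrt(0.84317) = 0.9182 for both roots.
Moduli of all roots: 0.9182, 0.9182.
All moduli strictly greater than 1? No.
Verdict: Not stationary.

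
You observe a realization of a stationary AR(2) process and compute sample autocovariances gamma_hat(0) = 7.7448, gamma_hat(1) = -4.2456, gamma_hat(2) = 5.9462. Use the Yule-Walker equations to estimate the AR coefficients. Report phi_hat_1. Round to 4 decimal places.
\hat\phi_{1} = -0.1820

The Yule-Walker equations for an AR(p) process read, in matrix form,
  Gamma_p phi = r_p,   with   (Gamma_p)_{ij} = gamma(|i - j|),
                       (r_p)_i = gamma(i),   i,j = 1..p.
Substitute the sample gammas (Toeplitz matrix and right-hand side of size 2):
  Gamma_p = [[7.7448, -4.2456], [-4.2456, 7.7448]]
  r_p     = [-4.2456, 5.9462]
Written out:
  7.7448 phi_1 - 4.2456 phi_2 = -4.2456
  -4.2456 phi_1 + 7.7448 phi_2 = 5.9462
Solve by Cramer's rule:
  det = gamma(0)^2 - gamma(1)^2 = (7.7448)^2 - (-4.2456)^2 = 59.98192704 - 18.02511936 = 41.95680768
  phi_hat_1 = [gamma(1) gamma(0) - gamma(1) gamma(2)] / det = [(-4.2456)(7.7448) - (-4.2456)(5.9462)] / 41.95680768 = -7.63613616 / 41.95680768 = -0.182
  phi_hat_2 = [gamma(0) gamma(2) - gamma(1)^2] / det = [(7.7448)(5.9462) - (-4.2456)^2] / 41.95680768 = 28.0270104 / 41.95680768 = 0.668
So phi_hat = [-0.1820, 0.6680].
Therefore phi_hat_1 = -0.1820.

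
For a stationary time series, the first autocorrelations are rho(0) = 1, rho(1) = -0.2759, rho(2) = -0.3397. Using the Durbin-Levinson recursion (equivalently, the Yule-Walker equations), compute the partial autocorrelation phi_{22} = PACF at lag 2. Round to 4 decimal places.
\phi_{22} = -0.4501

The PACF at lag k is phi_{kk}, the last component of the solution
to the Yule-Walker system G_k phi = r_k where
  (G_k)_{ij} = rho(|i - j|), (r_k)_i = rho(i), i,j = 1..k.
Equivalently, Durbin-Levinson gives phi_{kk} iteratively:
  phi_{11} = rho(1)
  phi_{kk} = [rho(k) - sum_{j=1..k-1} phi_{k-1,j} rho(k-j)]
            / [1 - sum_{j=1..k-1} phi_{k-1,j} rho(j)],
  phi_{k,j} = phi_{k-1,j} - phi_{kk} phi_{k-1,k-j},  j = 1..k-1.
Step k = 1:
  phi_11 = rho(1) = -0.2759.
Step k = 2:
  phi_22 = [rho(2) - phi_11 rho(1)] / [1 - phi_11 rho(1)] = [-0.3397 - (-0.2759)(-0.2759)] / [1 - (-0.2759)(-0.2759)]
         = -0.41582081 / 0.92387919 = -0.4501.
Therefore phi_{22} = -0.4501.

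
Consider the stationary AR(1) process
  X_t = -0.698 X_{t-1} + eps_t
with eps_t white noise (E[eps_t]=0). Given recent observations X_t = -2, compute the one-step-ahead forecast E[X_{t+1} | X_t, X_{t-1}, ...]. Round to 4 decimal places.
E[X_{t+1} \mid \mathcal F_t] = 1.3960

For an AR(p) model X_t = c + sum_i phi_i X_{t-i} + eps_t, the
one-step-ahead conditional mean is
  E[X_{t+1} | X_t, ...] = c + sum_i phi_i X_{t+1-i}.
Substitute known values:
  E[X_{t+1} | ...] = (-0.698) * (-2)
                   = 1.3960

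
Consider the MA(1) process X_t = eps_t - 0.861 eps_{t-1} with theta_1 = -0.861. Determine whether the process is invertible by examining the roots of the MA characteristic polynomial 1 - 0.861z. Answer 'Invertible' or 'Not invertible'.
\text{Invertible}

The MA(q) characteristic polynomial is P(z) = 1 - 0.861z.
Invertibility requires all roots to lie outside the unit circle, i.e. |z| > 1 for every root.
This is linear in z: 1 + (-0.861) z = 0  =>  z = -1/(-0.861) = 1.16144,  |z| = 1.16144.
Moduli of all roots: 1.1614.
All moduli strictly greater than 1? Yes.
Verdict: Invertible.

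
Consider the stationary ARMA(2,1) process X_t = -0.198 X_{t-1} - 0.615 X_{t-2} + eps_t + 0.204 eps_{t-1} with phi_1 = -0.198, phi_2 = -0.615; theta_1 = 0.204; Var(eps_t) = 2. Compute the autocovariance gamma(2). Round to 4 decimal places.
\gamma(2) = -1.9629

Multiply the model equation by X_{t-k} and take expectations. With theta_0 = psi_0 = 1 and psi_j the MA(infinity) weights, this gives
  gamma(k) - sum_i phi_i gamma(k-i) = c_k,
  c_k = sigma^2 * sum_{j=k..q} theta_j psi_{j-k}   (c_k = 0 for k > q),
using gamma(-m) = gamma(m).
psi-weights needed (psi_j = theta_j + sum_i phi_i psi_{j-i}):
  psi_1 = theta_1 + phi_1 = 0.204 + (-0.198) = 0.006
Right-hand sides:
  c_0 = sigma^2 (1 + theta_1 psi_1) = 2 * (1 + (0.204)(0.006)) = 2 * 1.001224 = 2.002448
  c_1 = sigma^2 theta_1 = 2 * (0.204) = 0.408
  c_2 = 0
Equations for k = 0, 1, 2 (AR order 2, c_2 = 0):
  (E0) gamma(0) = phi_1 gamma(1) + phi_2 gamma(2) + c_0
  (E1) gamma(1) = phi_1 gamma(0) + phi_2 gamma(1) + c_1
  (E2) gamma(2) = phi_1 gamma(1) + phi_2 gamma(0)
From (E1): gamma(1) = A gamma(0) + B with
  A = phi_1 / (1 - phi_2) = -0.198 / 1.615 = -0.122601,   B = c_1 / (1 - phi_2) = 0.408 / 1.615 = 0.252632.
Insert (E2) into (E0): gamma(0) (1 - phi_2^2) = phi_1 (1 + phi_2) gamma(1) + c_0.
  phi_1 (1 + phi_2) = (-0.198)(0.385) = -0.07623,   1 - phi_2^2 = 0.621775.
Replace gamma(1) by A gamma(0) + B and collect gamma(0):
  gamma(0) [0.621775 - (-0.07623)(-0.122601)] = (-0.07623)(0.252632) + 2.002448
  gamma(0) * 0.612429 = 1.98319
  gamma(0) = 1.98319 / 0.612429 = 3.238236.
  gamma(1) = A gamma(0) + B = (-0.122601)(3.238236) + (0.252632) = -0.144378.
  gamma(2) = phi_1 gamma(1) + phi_2 gamma(0) = (-0.198)(-0.144378) + (-0.615)(3.238236) = -1.962928.
Therefore gamma(2) = -1.9629 (to 4 decimal places).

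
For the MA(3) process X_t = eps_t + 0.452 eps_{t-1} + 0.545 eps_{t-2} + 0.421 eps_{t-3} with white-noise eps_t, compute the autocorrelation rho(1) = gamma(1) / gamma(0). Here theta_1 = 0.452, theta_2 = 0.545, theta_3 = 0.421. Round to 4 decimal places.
\rho(1) = 0.5527

For an MA(q) process with theta_0 = 1, the autocovariance is
  gamma(k) = sigma^2 * sum_{i=0..q-k} theta_i * theta_{i+k},
and rho(k) = gamma(k) / gamma(0). Sigma^2 cancels.
  numerator   = (1)*(0.452) + (0.452)*(0.545) + (0.545)*(0.421) = 0.927785.
  denominator = (1)^2 + (0.452)^2 + (0.545)^2 + (0.421)^2 = 1.67857.
  rho(1) = 0.927785 / 1.67857 = 0.5527.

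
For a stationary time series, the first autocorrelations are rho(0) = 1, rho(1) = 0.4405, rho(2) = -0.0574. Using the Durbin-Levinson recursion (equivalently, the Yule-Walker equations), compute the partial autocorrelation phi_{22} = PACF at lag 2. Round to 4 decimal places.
\phi_{22} = -0.3120

The PACF at lag k is phi_{kk}, the last component of the solution
to the Yule-Walker system G_k phi = r_k where
  (G_k)_{ij} = rho(|i - j|), (r_k)_i = rho(i), i,j = 1..k.
Equivalently, Durbin-Levinson gives phi_{kk} iteratively:
  phi_{11} = rho(1)
  phi_{kk} = [rho(k) - sum_{j=1..k-1} phi_{k-1,j} rho(k-j)]
            / [1 - sum_{j=1..k-1} phi_{k-1,j} rho(j)],
  phi_{k,j} = phi_{k-1,j} - phi_{kk} phi_{k-1,k-j},  j = 1..k-1.
Step k = 1:
  phi_11 = rho(1) = 0.4405.
Step k = 2:
  phi_22 = [rho(2) - phi_11 rho(1)] / [1 - phi_11 rho(1)] = [-0.0574 - (0.4405)(0.4405)] / [1 - (0.4405)(0.4405)]
         = -0.25144025 / 0.80595975 = -0.312.
Therefore phi_{22} = -0.3120.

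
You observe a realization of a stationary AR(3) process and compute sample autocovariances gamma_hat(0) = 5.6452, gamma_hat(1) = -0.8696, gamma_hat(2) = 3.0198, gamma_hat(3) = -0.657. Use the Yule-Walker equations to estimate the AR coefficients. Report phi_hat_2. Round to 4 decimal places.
\hat\phi_{2} = 0.5240

The Yule-Walker equations for an AR(p) process read, in matrix form,
  Gamma_p phi = r_p,   with   (Gamma_p)_{ij} = gamma(|i - j|),
                       (r_p)_i = gamma(i),   i,j = 1..p.
Substitute the sample gammas (Toeplitz matrix and right-hand side of size 3):
  Gamma_p = [[5.6452, -0.8696, 3.0198], [-0.8696, 5.6452, -0.8696], [3.0198, -0.8696, 5.6452]]
  r_p     = [-0.8696, 3.0198, -0.657]
Written out (R1..R3):
  (R1) 5.6452 phi_1 - 0.8696 phi_2 + 3.0198 phi_3 = -0.8696
  (R2) -0.8696 phi_1 + 5.6452 phi_2 - 0.8696 phi_3 = 3.0198
  (R3) 3.0198 phi_1 - 0.8696 phi_2 + 5.6452 phi_3 = -0.657
Gaussian elimination:
  R2 <- R2 - (-0.8696/5.6452) R1 = R2 - (-0.154042) R1:  5.511245 phi_2 - 0.404423 phi_3 = 2.885845
  R3 <- R3 - (3.0198/5.6452) R1 = R3 - (0.534932) R1:  -0.404423 phi_2 + 4.029811 phi_3 = -0.191823
  R3 <- R3 - (-0.404423/5.511245) R2 = R3 - (-0.073381) R2:  4.000134 phi_3 = 0.019944
Back-substitution:
  phi_hat_3 = 0.019944 / 4.000134 = 0.004986
  phi_hat_2 = (2.885845 - (-0.404423)(0.004986)) / 5.511245 = 0.523994
  phi_hat_1 = (-0.8696 - (-0.8696)(0.523994) - (3.0198)(0.004986)) / 5.6452 = -0.075992
So phi_hat = [-0.0760, 0.5240, 0.0050].
Therefore phi_hat_2 = 0.5240.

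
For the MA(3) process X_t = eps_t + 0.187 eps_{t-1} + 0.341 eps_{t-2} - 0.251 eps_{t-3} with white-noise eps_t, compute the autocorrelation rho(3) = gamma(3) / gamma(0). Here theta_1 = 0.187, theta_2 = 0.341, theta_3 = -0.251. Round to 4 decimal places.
\rho(3) = -0.2067

For an MA(q) process with theta_0 = 1, the autocovariance is
  gamma(k) = sigma^2 * sum_{i=0..q-k} theta_i * theta_{i+k},
and rho(k) = gamma(k) / gamma(0). Sigma^2 cancels.
  numerator   = (1)*(-0.251) = -0.251.
  denominator = (1)^2 + (0.187)^2 + (0.341)^2 + (-0.251)^2 = 1.214251.
  rho(3) = -0.251 / 1.214251 = -0.2067.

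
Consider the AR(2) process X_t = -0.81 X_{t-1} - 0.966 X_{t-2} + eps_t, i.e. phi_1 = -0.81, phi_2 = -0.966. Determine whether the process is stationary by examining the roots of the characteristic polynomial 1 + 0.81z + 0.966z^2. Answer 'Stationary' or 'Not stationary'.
\text{Stationary}

The AR(p) characteristic polynomial is P(z) = 1 + 0.81z + 0.966z^2.
Stationarity requires all roots to lie outside the unit circle, i.e. |z| > 1 for every root.
Set 1 + (0.81) z + (0.966) z^2 = 0, i.e. a z^2 + b z + c = 0 with a = 0.966, b = 0.81, c = 1.
Discriminant D = b^2 - 4ac = (0.81)^2 - 4*(0.966)*1 = 0.6561 - (3.864) = -3.2079.
D < 0, so the roots are the complex-conjugate pair z = (-b +/- i sqrt(-D)) / (2a) = -0.4193 +/- 0.9271i.
For a conjugate pair |z|^2 = z * conj(z) = (product of roots) = c/a = 1/(0.966) = 1.035197, so |z| = sqrt(1.035197) = 1.0174 for both roots.
Moduli of all roots: 1.0174, 1.0174.
All moduli strictly greater than 1? Yes.
Verdict: Stationary.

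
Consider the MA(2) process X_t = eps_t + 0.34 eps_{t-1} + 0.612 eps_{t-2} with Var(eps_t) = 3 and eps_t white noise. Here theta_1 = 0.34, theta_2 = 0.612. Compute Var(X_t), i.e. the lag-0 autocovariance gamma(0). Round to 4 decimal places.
\gamma(0) = 4.4704

For an MA(q) process X_t = eps_t + sum_i theta_i eps_{t-i} with
Var(eps_t) = sigma^2, the variance is
  gamma(0) = sigma^2 * (1 + sum_i theta_i^2).
  sum_i theta_i^2 = (0.34)^2 + (0.612)^2 = 0.1156 + 0.374544 = 0.490144.
  gamma(0) = 3 * (1 + 0.490144) = 3 * 1.490144 = 4.470432, which rounds to 4.4704.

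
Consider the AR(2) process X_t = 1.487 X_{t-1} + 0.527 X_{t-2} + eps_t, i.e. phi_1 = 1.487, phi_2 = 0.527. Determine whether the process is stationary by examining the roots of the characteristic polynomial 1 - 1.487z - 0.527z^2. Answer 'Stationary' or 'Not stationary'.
\text{Not stationary}

The AR(p) characteristic polynomial is P(z) = 1 - 1.487z - 0.527z^2.
Stationarity requires all roots to lie outside the unit circle, i.e. |z| > 1 for every root.
Set 1 + (-1.487) z + (-0.527) z^2 = 0, i.e. a z^2 + b z + c = 0 with a = -0.527, b = -1.487, c = 1.
Discriminant D = b^2 - 4ac = (-1.487)^2 - 4*(-0.527)*1 = 2.211169 - (-2.108) = 4.319169.
D >= 0, so the roots are real: z = (-b +/- sqrt(D)) / (2a) = (1.487 +/- 2.078261) / (-1.054).
  z_1 = (1.487 + 2.078261) / (-1.054) = -3.3826,   |z_1| = 3.3826.
  z_2 = (1.487 - 2.078261) / (-1.054) = 0.561,   |z_2| = 0.561.
Moduli of all roots: 3.3826, 0.5610.
All moduli strictly greater than 1? No.
Verdict: Not stationary.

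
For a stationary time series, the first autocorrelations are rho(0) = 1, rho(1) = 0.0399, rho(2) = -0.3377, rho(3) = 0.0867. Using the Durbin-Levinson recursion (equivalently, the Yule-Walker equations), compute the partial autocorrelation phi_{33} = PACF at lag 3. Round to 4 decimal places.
\phi_{33} = 0.1340

The PACF at lag k is phi_{kk}, the last component of the solution
to the Yule-Walker system G_k phi = r_k where
  (G_k)_{ij} = rho(|i - j|), (r_k)_i = rho(i), i,j = 1..k.
Equivalently, Durbin-Levinson gives phi_{kk} iteratively:
  phi_{11} = rho(1)
  phi_{kk} = [rho(k) - sum_{j=1..k-1} phi_{k-1,j} rho(k-j)]
            / [1 - sum_{j=1..k-1} phi_{k-1,j} rho(j)],
  phi_{k,j} = phi_{k-1,j} - phi_{kk} phi_{k-1,k-j},  j = 1..k-1.
Step k = 1:
  phi_11 = rho(1) = 0.0399.
Step k = 2:
  phi_22 = [rho(2) - phi_11 rho(1)] / [1 - phi_11 rho(1)] = [-0.3377 - (0.0399)(0.0399)] / [1 - (0.0399)(0.0399)]
         = -0.33929201 / 0.99840799 = -0.339833.
  Update: phi_21 = phi_11 - phi_22 phi_11 = 0.0399 - (-0.339833)(0.0399) = 0.053459.
Step k = 3:
  phi_33 = [rho(3) - phi_21 rho(2) - phi_22 rho(1)] / [1 - phi_21 rho(1) - phi_22 rho(2)]
    numerator   = 0.0867 - (0.053459)(-0.3377) - (-0.339833)(0.0399) = 0.11831256
    denominator = 1 - (0.053459)(0.0399) - (-0.339833)(-0.3377) = 0.88310536
  phi_33 = 0.11831256 / 0.88310536 = 0.134.
Therefore phi_{33} = 0.1340.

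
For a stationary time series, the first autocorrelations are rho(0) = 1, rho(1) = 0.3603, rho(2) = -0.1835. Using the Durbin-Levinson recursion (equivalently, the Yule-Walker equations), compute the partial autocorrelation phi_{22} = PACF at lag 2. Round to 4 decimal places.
\phi_{22} = -0.3601

The PACF at lag k is phi_{kk}, the last component of the solution
to the Yule-Walker system G_k phi = r_k where
  (G_k)_{ij} = rho(|i - j|), (r_k)_i = rho(i), i,j = 1..k.
Equivalently, Durbin-Levinson gives phi_{kk} iteratively:
  phi_{11} = rho(1)
  phi_{kk} = [rho(k) - sum_{j=1..k-1} phi_{k-1,j} rho(k-j)]
            / [1 - sum_{j=1..k-1} phi_{k-1,j} rho(j)],
  phi_{k,j} = phi_{k-1,j} - phi_{kk} phi_{k-1,k-j},  j = 1..k-1.
Step k = 1:
  phi_11 = rho(1) = 0.3603.
Step k = 2:
  phi_22 = [rho(2) - phi_11 rho(1)] / [1 - phi_11 rho(1)] = [-0.1835 - (0.3603)(0.3603)] / [1 - (0.3603)(0.3603)]
         = -0.31331609 / 0.87018391 = -0.3601.
Therefore phi_{22} = -0.3601.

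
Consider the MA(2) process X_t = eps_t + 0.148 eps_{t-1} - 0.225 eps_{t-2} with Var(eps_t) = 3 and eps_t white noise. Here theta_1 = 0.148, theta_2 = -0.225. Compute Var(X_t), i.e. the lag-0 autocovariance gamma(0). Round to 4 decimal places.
\gamma(0) = 3.2176

For an MA(q) process X_t = eps_t + sum_i theta_i eps_{t-i} with
Var(eps_t) = sigma^2, the variance is
  gamma(0) = sigma^2 * (1 + sum_i theta_i^2).
  sum_i theta_i^2 = (0.148)^2 + (-0.225)^2 = 0.021904 + 0.050625 = 0.072529.
  gamma(0) = 3 * (1 + 0.072529) = 3 * 1.072529 = 3.217587, which rounds to 3.2176.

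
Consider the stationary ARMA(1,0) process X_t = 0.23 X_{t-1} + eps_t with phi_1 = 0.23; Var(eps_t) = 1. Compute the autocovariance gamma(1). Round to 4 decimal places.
\gamma(1) = 0.2428

Multiply the model equation by X_{t-k} and take expectations. With theta_0 = psi_0 = 1 and psi_j the MA(infinity) weights, this gives
  gamma(k) - sum_i phi_i gamma(k-i) = c_k,
  c_k = sigma^2 * sum_{j=k..q} theta_j psi_{j-k}   (c_k = 0 for k > q),
using gamma(-m) = gamma(m).
Pure AR (q = 0): c_0 = sigma^2 = 1, c_k = 0 for k >= 1.
Equations for k = 0 and k = 1 (AR order 1):
  gamma(0) = phi_1 gamma(1) + c_0
  gamma(1) = phi_1 gamma(0) + c_1
Substituting the second into the first: gamma(0) (1 - phi_1^2) = c_0 + phi_1 c_1, so
  gamma(0) = c_0 / (1 - phi_1^2) = 1 / (1 - (0.23)^2) = 1 / 0.9471 = 1.055855.
  gamma(1) = phi_1 gamma(0) = (0.23)(1.055855) = 0.242847.
Therefore gamma(1) = 0.2428 (to 4 decimal places).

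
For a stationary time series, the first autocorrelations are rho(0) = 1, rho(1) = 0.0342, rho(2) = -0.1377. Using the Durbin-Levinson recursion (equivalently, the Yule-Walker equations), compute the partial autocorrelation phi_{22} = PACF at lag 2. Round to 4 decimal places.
\phi_{22} = -0.1390

The PACF at lag k is phi_{kk}, the last component of the solution
to the Yule-Walker system G_k phi = r_k where
  (G_k)_{ij} = rho(|i - j|), (r_k)_i = rho(i), i,j = 1..k.
Equivalently, Durbin-Levinson gives phi_{kk} iteratively:
  phi_{11} = rho(1)
  phi_{kk} = [rho(k) - sum_{j=1..k-1} phi_{k-1,j} rho(k-j)]
            / [1 - sum_{j=1..k-1} phi_{k-1,j} rho(j)],
  phi_{k,j} = phi_{k-1,j} - phi_{kk} phi_{k-1,k-j},  j = 1..k-1.
Step k = 1:
  phi_11 = rho(1) = 0.0342.
Step k = 2:
  phi_22 = [rho(2) - phi_11 rho(1)] / [1 - phi_11 rho(1)] = [-0.1377 - (0.0342)(0.0342)] / [1 - (0.0342)(0.0342)]
         = -0.13886964 / 0.99883036 = -0.139.
Therefore phi_{22} = -0.1390.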